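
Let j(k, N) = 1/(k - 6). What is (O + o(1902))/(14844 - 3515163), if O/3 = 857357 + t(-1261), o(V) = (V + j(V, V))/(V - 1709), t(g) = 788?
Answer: -942061456873/1280864731032 ≈ -0.73549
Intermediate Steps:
j(k, N) = 1/(-6 + k)
o(V) = (V + 1/(-6 + V))/(-1709 + V) (o(V) = (V + 1/(-6 + V))/(V - 1709) = (V + 1/(-6 + V))/(-1709 + V))
O = 2574435 (O = 3*(857357 + 788) = 3*858145 = 2574435)
(O + o(1902))/(14844 - 3515163) = (2574435 + (1 + 1902*(-6 + 1902))/((-1709 + 1902)*(-6 + 1902)))/(14844 - 3515163) = (2574435 + (1 + 1902*1896)/(193*1896))/(-3500319) = (2574435 + (1/193)*(1/1896)*(1 + 3606192))*(-1/3500319) = (2574435 + (1/193)*(1/1896)*3606193)*(-1/3500319) = (2574435 + 3606193/365928)*(-1/3500319) = (942061456873/365928)*(-1/3500319) = -942061456873/1280864731032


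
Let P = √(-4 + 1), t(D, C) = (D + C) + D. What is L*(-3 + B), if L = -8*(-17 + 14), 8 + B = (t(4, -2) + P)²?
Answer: 528 + 288*I*√3 ≈ 528.0 + 498.83*I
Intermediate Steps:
t(D, C) = C + 2*D (t(D, C) = (C + D) + D = C + 2*D)
P = I*√3 (P = √(-3) = I*√3 ≈ 1.732*I)
B = -8 + (6 + I*√3)² (B = -8 + ((-2 + 2*4) + I*√3)² = -8 + ((-2 + 8) + I*√3)² = -8 + (6 + I*√3)² ≈ 25.0 + 20.785*I)
L = 24 (L = -8*(-3) = 24)
L*(-3 + B) = 24*(-3 + (25 + 12*I*√3)) = 24*(22 + 12*I*√3) = 528 + 288*I*√3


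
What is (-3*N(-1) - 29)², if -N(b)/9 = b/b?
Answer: 4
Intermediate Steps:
N(b) = -9 (N(b) = -9*b/b = -9*1 = -9)
(-3*N(-1) - 29)² = (-3*(-9) - 29)² = (27 - 29)² = (-2)² = 4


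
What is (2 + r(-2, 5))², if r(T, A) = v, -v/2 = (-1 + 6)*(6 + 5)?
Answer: 11664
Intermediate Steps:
v = -110 (v = -2*(-1 + 6)*(6 + 5) = -10*11 = -2*55 = -110)
r(T, A) = -110
(2 + r(-2, 5))² = (2 - 110)² = (-108)² = 11664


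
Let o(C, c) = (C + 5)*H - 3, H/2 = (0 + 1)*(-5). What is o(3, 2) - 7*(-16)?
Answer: 29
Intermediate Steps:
H = -10 (H = 2*((0 + 1)*(-5)) = 2*(1*(-5)) = 2*(-5) = -10)
o(C, c) = -53 - 10*C (o(C, c) = (C + 5)*(-10) - 3 = (5 + C)*(-10) - 3 = (-50 - 10*C) - 3 = -53 - 10*C)
o(3, 2) - 7*(-16) = (-53 - 10*3) - 7*(-16) = (-53 - 30) + 112 = -83 + 112 = 29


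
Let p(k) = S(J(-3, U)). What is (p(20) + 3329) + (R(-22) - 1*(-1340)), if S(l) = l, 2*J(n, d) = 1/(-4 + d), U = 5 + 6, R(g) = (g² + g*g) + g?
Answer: 78611/14 ≈ 5615.1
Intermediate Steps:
R(g) = g + 2*g² (R(g) = (g² + g²) + g = 2*g² + g = g + 2*g²)
U = 11
J(n, d) = 1/(2*(-4 + d))
p(k) = 1/14 (p(k) = 1/(2*(-4 + 11)) = (½)/7 = (½)*(⅐) = 1/14)
(p(20) + 3329) + (R(-22) - 1*(-1340)) = (1/14 + 3329) + (-22*(1 + 2*(-22)) - 1*(-1340)) = 46607/14 + (-22*(1 - 44) + 1340) = 46607/14 + (-22*(-43) + 1340) = 46607/14 + (946 + 1340) = 46607/14 + 2286 = 78611/14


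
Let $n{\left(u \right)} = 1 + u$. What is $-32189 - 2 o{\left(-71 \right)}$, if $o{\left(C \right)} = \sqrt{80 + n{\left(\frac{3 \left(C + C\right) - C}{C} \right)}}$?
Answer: $-32189 - 2 \sqrt{86} \approx -32208.0$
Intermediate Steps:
$o{\left(C \right)} = \sqrt{86}$ ($o{\left(C \right)} = \sqrt{80 + \left(1 + \frac{3 \left(C + C\right) - C}{C}\right)} = \sqrt{80 + \left(1 + \frac{3 \cdot 2 C - C}{C}\right)} = \sqrt{80 + \left(1 + \frac{6 C - C}{C}\right)} = \sqrt{80 + \left(1 + \frac{5 C}{C}\right)} = \sqrt{80 + \left(1 + 5\right)} = \sqrt{80 + 6} = \sqrt{86}$)
$-32189 - 2 o{\left(-71 \right)} = -32189 - 2 \sqrt{86}$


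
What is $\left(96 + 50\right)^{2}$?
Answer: $21316$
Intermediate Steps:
$\left(96 + 50\right)^{2} = 146^{2} = 21316$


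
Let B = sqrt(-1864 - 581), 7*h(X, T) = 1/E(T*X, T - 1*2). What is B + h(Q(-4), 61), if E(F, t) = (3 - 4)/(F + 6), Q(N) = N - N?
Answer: -6/7 + I*sqrt(2445) ≈ -0.85714 + 49.447*I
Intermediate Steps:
Q(N) = 0
E(F, t) = -1/(6 + F)
h(X, T) = -6/7 - T*X/7 (h(X, T) = 1/(7*((-1/(6 + T*X)))) = (-6 - T*X)/7 = -6/7 - T*X/7)
B = I*sqrt(2445) (B = sqrt(-2445) = I*sqrt(2445) ≈ 49.447*I)
B + h(Q(-4), 61) = I*sqrt(2445) + (-6/7 - 1/7*61*0) = I*sqrt(2445) + (-6/7 + 0) = I*sqrt(2445) - 6/7 = -6/7 + I*sqrt(2445)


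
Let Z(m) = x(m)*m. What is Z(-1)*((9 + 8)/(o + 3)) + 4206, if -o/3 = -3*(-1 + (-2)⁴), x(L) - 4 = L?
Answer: 193459/46 ≈ 4205.6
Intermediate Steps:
x(L) = 4 + L
o = 135 (o = -(-9)*(-1 + (-2)⁴) = -(-9)*(-1 + 16) = -(-9)*15 = -3*(-45) = 135)
Z(m) = m*(4 + m) (Z(m) = (4 + m)*m = m*(4 + m))
Z(-1)*((9 + 8)/(o + 3)) + 4206 = (-(4 - 1))*((9 + 8)/(135 + 3)) + 4206 = (-1*3)*(17/138) + 4206 = -51/138 + 4206 = -3*17/138 + 4206 = -17/46 + 4206 = 193459/46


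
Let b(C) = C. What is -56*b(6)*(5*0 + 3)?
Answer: -1008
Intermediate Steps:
-56*b(6)*(5*0 + 3) = -336*(5*0 + 3) = -336*(0 + 3) = -336*3 = -56*18 = -1008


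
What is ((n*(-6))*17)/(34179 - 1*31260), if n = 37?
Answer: -1258/973 ≈ -1.2929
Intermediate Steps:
((n*(-6))*17)/(34179 - 1*31260) = ((37*(-6))*17)/(34179 - 1*31260) = (-222*17)/(34179 - 31260) = -3774/2919 = -3774*1/2919 = -1258/973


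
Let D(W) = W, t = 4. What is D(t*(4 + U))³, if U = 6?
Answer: 64000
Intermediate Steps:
D(t*(4 + U))³ = (4*(4 + 6))³ = (4*10)³ = 40³ = 64000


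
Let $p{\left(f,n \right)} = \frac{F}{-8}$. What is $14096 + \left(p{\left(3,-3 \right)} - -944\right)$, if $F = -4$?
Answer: $\frac{30081}{2} \approx 15041.0$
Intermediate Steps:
$p{\left(f,n \right)} = \frac{1}{2}$ ($p{\left(f,n \right)} = - \frac{4}{-8} = \left(-4\right) \left(- \frac{1}{8}\right) = \frac{1}{2}$)
$14096 + \left(p{\left(3,-3 \right)} - -944\right) = 14096 + \left(\frac{1}{2} - -944\right) = 14096 + \left(\frac{1}{2} + 944\right) = 14096 + \frac{1889}{2} = \frac{30081}{2}$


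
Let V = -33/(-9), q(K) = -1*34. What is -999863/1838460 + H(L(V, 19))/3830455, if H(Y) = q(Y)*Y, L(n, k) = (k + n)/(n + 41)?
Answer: -51321490102663/94364653210620 ≈ -0.54386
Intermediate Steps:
q(K) = -34
V = 11/3 (V = -33*(-⅑) = 11/3 ≈ 3.6667)
L(n, k) = (k + n)/(41 + n)
H(Y) = -34*Y
-999863/1838460 + H(L(V, 19))/3830455 = -999863/1838460 - 34*(19 + 11/3)/(41 + 11/3)/3830455 = -999863*1/1838460 - 34*68/(134/3*3)*(1/3830455) = -999863/1838460 - 51*68/(67*3)*(1/3830455) = -999863/1838460 - 34*34/67*(1/3830455) = -999863/1838460 - 1156/67*1/3830455 = -999863/1838460 - 1156/256640485 = -51321490102663/94364653210620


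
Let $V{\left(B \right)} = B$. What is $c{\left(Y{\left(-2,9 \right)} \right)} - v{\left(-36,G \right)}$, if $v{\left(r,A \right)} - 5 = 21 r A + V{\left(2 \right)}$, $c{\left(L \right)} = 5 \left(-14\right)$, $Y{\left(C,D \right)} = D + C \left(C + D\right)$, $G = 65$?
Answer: $49063$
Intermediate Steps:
$c{\left(L \right)} = -70$
$v{\left(r,A \right)} = 7 + 21 A r$ ($v{\left(r,A \right)} = 5 + \left(21 r A + 2\right) = 5 + \left(21 A r + 2\right) = 5 + \left(2 + 21 A r\right) = 7 + 21 A r$)
$c{\left(Y{\left(-2,9 \right)} \right)} - v{\left(-36,G \right)} = -70 - \left(7 + 21 \cdot 65 \left(-36\right)\right) = -70 - \left(7 - 49140\right) = -70 - -49133 = -70 + 49133 = 49063$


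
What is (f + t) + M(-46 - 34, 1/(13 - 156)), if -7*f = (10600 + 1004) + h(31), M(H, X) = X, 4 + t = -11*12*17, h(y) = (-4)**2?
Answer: -558845/143 ≈ -3908.0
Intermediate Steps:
h(y) = 16
t = -2248 (t = -4 - 11*12*17 = -4 - 132*17 = -4 - 2244 = -2248)
f = -1660 (f = -((10600 + 1004) + 16)/7 = -(11604 + 16)/7 = -1/7*11620 = -1660)
(f + t) + M(-46 - 34, 1/(13 - 156)) = (-1660 - 2248) + 1/(13 - 156) = -3908 + 1/(-143) = -3908 - 1/143 = -558845/143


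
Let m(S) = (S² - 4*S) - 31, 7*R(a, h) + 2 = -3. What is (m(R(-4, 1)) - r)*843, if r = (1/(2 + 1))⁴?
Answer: -30832163/1323 ≈ -23305.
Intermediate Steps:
R(a, h) = -5/7 (R(a, h) = -2/7 + (⅐)*(-3) = -2/7 - 3/7 = -5/7)
r = 1/81 (r = (1/3)⁴ = (⅓)⁴ = 1/81 ≈ 0.012346)
m(S) = -31 + S² - 4*S
(m(R(-4, 1)) - r)*843 = ((-31 + (-5/7)² - 4*(-5/7)) - 1*1/81)*843 = ((-31 + 25/49 + 20/7) - 1/81)*843 = (-1354/49 - 1/81)*843 = -109723/3969*843 = -30832163/1323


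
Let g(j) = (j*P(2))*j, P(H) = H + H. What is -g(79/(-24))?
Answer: -6241/144 ≈ -43.340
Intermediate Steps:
P(H) = 2*H
g(j) = 4*j² (g(j) = (j*(2*2))*j = (j*4)*j = (4*j)*j = 4*j²)
-g(79/(-24)) = -4*(79/(-24))² = -4*(79*(-1/24))² = -4*(-79/24)² = -4*6241/576 = -1*6241/144 = -6241/144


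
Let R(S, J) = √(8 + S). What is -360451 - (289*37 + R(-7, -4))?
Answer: -371145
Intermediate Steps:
-360451 - (289*37 + R(-7, -4)) = -360451 - (289*37 + √(8 - 7)) = -360451 - (10693 + √1) = -360451 - (10693 + 1) = -360451 - 1*10694 = -360451 - 10694 = -371145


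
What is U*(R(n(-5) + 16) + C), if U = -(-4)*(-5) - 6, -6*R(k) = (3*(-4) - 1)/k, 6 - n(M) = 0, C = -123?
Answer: 210899/66 ≈ 3195.4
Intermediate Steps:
n(M) = 6 (n(M) = 6 - 1*0 = 6 + 0 = 6)
R(k) = 13/(6*k) (R(k) = -(3*(-4) - 1)/(6*k) = -(-12 - 1)/(6*k) = -(-13)/(6*k) = 13/(6*k))
U = -26 (U = -1*20 - 6 = -20 - 6 = -26)
U*(R(n(-5) + 16) + C) = -26*(13/(6*(6 + 16)) - 123) = -26*((13/6)/22 - 123) = -26*((13/6)*(1/22) - 123) = -26*(13/132 - 123) = -26*(-16223/132) = 210899/66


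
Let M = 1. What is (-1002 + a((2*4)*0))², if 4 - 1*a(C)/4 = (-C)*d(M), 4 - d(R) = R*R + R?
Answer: 972196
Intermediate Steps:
d(R) = 4 - R - R² (d(R) = 4 - (R*R + R) = 4 - (R² + R) = 4 - (R + R²) = 4 + (-R - R²) = 4 - R - R²)
a(C) = 16 + 8*C (a(C) = 16 - 4*(-C)*(4 - 1*1 - 1*1²) = 16 - 4*(-C)*(4 - 1 - 1*1) = 16 - 4*(-C)*(4 - 1 - 1) = 16 - 4*(-C)*2 = 16 - (-8)*C = 16 + 8*C)
(-1002 + a((2*4)*0))² = (-1002 + (16 + 8*((2*4)*0)))² = (-1002 + (16 + 8*(8*0)))² = (-1002 + (16 + 8*0))² = (-1002 + (16 + 0))² = (-1002 + 16)² = (-986)² = 972196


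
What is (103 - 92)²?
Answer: 121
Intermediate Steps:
(103 - 92)² = 11² = 121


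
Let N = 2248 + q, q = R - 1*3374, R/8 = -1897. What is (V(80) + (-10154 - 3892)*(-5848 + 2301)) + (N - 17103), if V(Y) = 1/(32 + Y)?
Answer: 5576228785/112 ≈ 4.9788e+7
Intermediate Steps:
R = -15176 (R = 8*(-1897) = -15176)
q = -18550 (q = -15176 - 1*3374 = -15176 - 3374 = -18550)
N = -16302 (N = 2248 - 18550 = -16302)
(V(80) + (-10154 - 3892)*(-5848 + 2301)) + (N - 17103) = (1/(32 + 80) + (-10154 - 3892)*(-5848 + 2301)) + (-16302 - 17103) = (1/112 - 14046*(-3547)) - 33405 = (1/112 + 49821162) - 33405 = 5579970145/112 - 33405 = 5576228785/112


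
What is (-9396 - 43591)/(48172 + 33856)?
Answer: -52987/82028 ≈ -0.64596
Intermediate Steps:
(-9396 - 43591)/(48172 + 33856) = -52987/82028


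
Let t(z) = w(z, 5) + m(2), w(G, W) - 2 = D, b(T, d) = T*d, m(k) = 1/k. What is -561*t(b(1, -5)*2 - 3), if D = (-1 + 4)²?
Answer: -12903/2 ≈ -6451.5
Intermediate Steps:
D = 9 (D = 3² = 9)
w(G, W) = 11 (w(G, W) = 2 + 9 = 11)
t(z) = 23/2 (t(z) = 11 + 1/2 = 11 + ½ = 23/2)
-561*t(b(1, -5)*2 - 3) = -561*23/2 = -12903/2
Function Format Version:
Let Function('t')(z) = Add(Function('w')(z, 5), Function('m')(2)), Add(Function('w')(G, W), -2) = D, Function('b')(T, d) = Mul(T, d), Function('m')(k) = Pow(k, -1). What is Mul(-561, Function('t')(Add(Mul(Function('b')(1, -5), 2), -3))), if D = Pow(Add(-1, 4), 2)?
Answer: Rational(-12903, 2) ≈ -6451.5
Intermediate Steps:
D = 9 (D = Pow(3, 2) = 9)
Function('w')(G, W) = 11 (Function('w')(G, W) = Add(2, 9) = 11)
Function('t')(z) = Rational(23, 2) (Function('t')(z) = Add(11, Pow(2, -1)) = Add(11, Rational(1, 2)) = Rational(23, 2))
Mul(-561, Function('t')(Add(Mul(Function('b')(1, -5), 2), -3))) = Mul(-561, Rational(23, 2)) = Rational(-12903, 2)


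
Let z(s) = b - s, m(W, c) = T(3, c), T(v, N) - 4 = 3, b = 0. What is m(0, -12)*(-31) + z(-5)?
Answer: -212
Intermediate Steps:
T(v, N) = 7 (T(v, N) = 4 + 3 = 7)
m(W, c) = 7
z(s) = -s (z(s) = 0 - s = -s)
m(0, -12)*(-31) + z(-5) = 7*(-31) - 1*(-5) = -217 + 5 = -212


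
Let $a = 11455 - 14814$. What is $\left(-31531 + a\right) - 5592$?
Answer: $-40482$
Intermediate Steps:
$a = -3359$ ($a = 11455 - 14814 = -3359$)
$\left(-31531 + a\right) - 5592 = \left(-31531 - 3359\right) - 5592 = -34890 - 5592 = -40482$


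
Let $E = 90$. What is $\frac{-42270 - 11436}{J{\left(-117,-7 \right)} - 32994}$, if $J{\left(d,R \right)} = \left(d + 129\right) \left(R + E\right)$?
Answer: $\frac{8951}{5333} \approx 1.6784$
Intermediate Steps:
$J{\left(d,R \right)} = \left(90 + R\right) \left(129 + d\right)$ ($J{\left(d,R \right)} = \left(d + 129\right) \left(R + 90\right) = \left(129 + d\right) \left(90 + R\right) = \left(90 + R\right) \left(129 + d\right)$)
$\frac{-42270 - 11436}{J{\left(-117,-7 \right)} - 32994} = \frac{-42270 - 11436}{\left(11610 + 90 \left(-117\right) + 129 \left(-7\right) - -819\right) - 32994} = - \frac{53706}{\left(11610 - 10530 - 903 + 819\right) - 32994} = - \frac{53706}{996 - 32994} = - \frac{53706}{-31998} = \left(-53706\right) \left(- \frac{1}{31998}\right) = \frac{8951}{5333}$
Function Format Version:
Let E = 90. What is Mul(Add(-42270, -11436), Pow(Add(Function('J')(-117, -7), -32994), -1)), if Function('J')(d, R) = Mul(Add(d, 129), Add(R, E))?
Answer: Rational(8951, 5333) ≈ 1.6784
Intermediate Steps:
Function('J')(d, R) = Mul(Add(90, R), Add(129, d)) (Function('J')(d, R) = Mul(Add(d, 129), Add(R, 90)) = Mul(Add(129, d), Add(90, R)) = Mul(Add(90, R), Add(129, d)))
Mul(Add(-42270, -11436), Pow(Add(Function('J')(-117, -7), -32994), -1)) = Mul(Add(-42270, -11436), Pow(Add(Add(11610, Mul(90, -117), Mul(129, -7), Mul(-7, -117)), -32994), -1)) = Mul(-53706, Pow(Add(Add(11610, -10530, -903, 819), -32994), -1)) = Mul(-53706, Pow(Add(996, -32994), -1)) = Mul(-53706, Pow(-31998, -1)) = Mul(-53706, Rational(-1, 31998)) = Rational(8951, 5333)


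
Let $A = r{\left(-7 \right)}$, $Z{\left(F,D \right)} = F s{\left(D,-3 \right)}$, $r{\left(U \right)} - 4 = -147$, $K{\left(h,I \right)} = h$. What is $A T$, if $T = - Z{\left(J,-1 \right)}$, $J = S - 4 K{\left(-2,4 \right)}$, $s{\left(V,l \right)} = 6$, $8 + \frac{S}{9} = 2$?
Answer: $-39468$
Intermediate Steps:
$S = -54$ ($S = -72 + 9 \cdot 2 = -72 + 18 = -54$)
$J = -46$ ($J = -54 - -8 = -54 + 8 = -46$)
$r{\left(U \right)} = -143$ ($r{\left(U \right)} = 4 - 147 = -143$)
$Z{\left(F,D \right)} = 6 F$ ($Z{\left(F,D \right)} = F 6 = 6 F$)
$T = 276$ ($T = - 6 \left(-46\right) = \left(-1\right) \left(-276\right) = 276$)
$A = -143$
$A T = \left(-143\right) 276 = -39468$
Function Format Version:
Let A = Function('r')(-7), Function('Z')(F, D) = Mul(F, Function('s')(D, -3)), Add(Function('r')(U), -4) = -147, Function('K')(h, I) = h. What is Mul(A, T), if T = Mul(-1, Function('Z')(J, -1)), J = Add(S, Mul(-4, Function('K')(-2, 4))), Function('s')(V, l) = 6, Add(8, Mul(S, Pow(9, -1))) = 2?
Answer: -39468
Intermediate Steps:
S = -54 (S = Add(-72, Mul(9, 2)) = Add(-72, 18) = -54)
J = -46 (J = Add(-54, Mul(-4, -2)) = Add(-54, 8) = -46)
Function('r')(U) = -143 (Function('r')(U) = Add(4, -147) = -143)
Function('Z')(F, D) = Mul(6, F) (Function('Z')(F, D) = Mul(F, 6) = Mul(6, F))
T = 276 (T = Mul(-1, Mul(6, -46)) = Mul(-1, -276) = 276)
A = -143
Mul(A, T) = Mul(-143, 276) = -39468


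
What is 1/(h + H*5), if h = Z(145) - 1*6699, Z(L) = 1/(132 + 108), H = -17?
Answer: -240/1628159 ≈ -0.00014741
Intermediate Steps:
Z(L) = 1/240
h = -1607759/240 (h = 1/240 - 1*6699 = 1/240 - 6699 = -1607759/240 ≈ -6699.0)
1/(h + H*5) = 1/(-1607759/240 - 17*5) = 1/(-1607759/240 - 85) = 1/(-1628159/240) = -240/1628159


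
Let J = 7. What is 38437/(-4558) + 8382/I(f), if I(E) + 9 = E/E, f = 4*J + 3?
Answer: -9628163/9116 ≈ -1056.2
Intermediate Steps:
f = 31 (f = 4*7 + 3 = 28 + 3 = 31)
I(E) = -8 (I(E) = -9 + E/E = -9 + 1 = -8)
38437/(-4558) + 8382/I(f) = 38437/(-4558) + 8382/(-8) = 38437*(-1/4558) + 8382*(-⅛) = -38437/4558 - 4191/4 = -9628163/9116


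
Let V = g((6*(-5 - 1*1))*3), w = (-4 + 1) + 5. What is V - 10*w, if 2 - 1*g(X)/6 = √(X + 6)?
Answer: -8 - 6*I*√102 ≈ -8.0 - 60.597*I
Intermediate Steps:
w = 2 (w = -3 + 5 = 2)
g(X) = 12 - 6*√(6 + X) (g(X) = 12 - 6*√(X + 6) = 12 - 6*√(6 + X))
V = 12 - 6*I*√102 (V = 12 - 6*√(6 + (6*(-5 - 1*1))*3) = 12 - 6*√(6 + (6*(-5 - 1))*3) = 12 - 6*√(6 + (6*(-6))*3) = 12 - 6*√(6 - 36*3) = 12 - 6*√(6 - 108) = 12 - 6*I*√102 ≈ 12.0 - 60.597*I)
V - 10*w = (12 - 6*I*√102) - 10*2 = (12 - 6*I*√102) - 20 = -8 - 6*I*√102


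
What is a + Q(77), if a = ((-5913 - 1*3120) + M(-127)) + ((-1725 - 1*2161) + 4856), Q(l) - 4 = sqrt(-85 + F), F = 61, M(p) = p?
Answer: -8186 + 2*I*sqrt(6) ≈ -8186.0 + 4.899*I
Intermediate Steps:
Q(l) = 4 + 2*I*sqrt(6) (Q(l) = 4 + sqrt(-85 + 61) = 4 + sqrt(-24) = 4 + 2*I*sqrt(6))
a = -8190 (a = ((-5913 - 1*3120) - 127) + ((-1725 - 1*2161) + 4856) = ((-5913 - 3120) - 127) + ((-1725 - 2161) + 4856) = (-9033 - 127) + (-3886 + 4856) = -9160 + 970 = -8190)
a + Q(77) = -8190 + (4 + 2*I*sqrt(6)) = -8186 + 2*I*sqrt(6)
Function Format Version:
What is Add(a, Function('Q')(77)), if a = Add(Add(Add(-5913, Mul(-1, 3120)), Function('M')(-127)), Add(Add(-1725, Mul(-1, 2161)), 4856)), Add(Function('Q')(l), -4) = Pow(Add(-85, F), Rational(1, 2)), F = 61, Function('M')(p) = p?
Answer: Add(-8186, Mul(2, I, Pow(6, Rational(1, 2)))) ≈ Add(-8186.0, Mul(4.8990, I))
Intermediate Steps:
Function('Q')(l) = Add(4, Mul(2, I, Pow(6, Rational(1, 2)))) (Function('Q')(l) = Add(4, Pow(Add(-85, 61), Rational(1, 2))) = Add(4, Pow(-24, Rational(1, 2))) = Add(4, Mul(2, I, Pow(6, Rational(1, 2)))))
a = -8190 (a = Add(Add(Add(-5913, Mul(-1, 3120)), -127), Add(Add(-1725, Mul(-1, 2161)), 4856)) = Add(Add(Add(-5913, -3120), -127), Add(Add(-1725, -2161), 4856)) = Add(Add(-9033, -127), Add(-3886, 4856)) = Add(-9160, 970) = -8190)
Add(a, Function('Q')(77)) = Add(-8190, Add(4, Mul(2, I, Pow(6, Rational(1, 2))))) = Add(-8186, Mul(2, I, Pow(6, Rational(1, 2))))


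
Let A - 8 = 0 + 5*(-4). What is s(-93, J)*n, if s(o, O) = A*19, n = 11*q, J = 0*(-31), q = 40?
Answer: -100320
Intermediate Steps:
J = 0
A = -12 (A = 8 + (0 + 5*(-4)) = 8 + (0 - 20) = 8 - 20 = -12)
n = 440 (n = 11*40 = 440)
s(o, O) = -228 (s(o, O) = -12*19 = -228)
s(-93, J)*n = -228*440 = -100320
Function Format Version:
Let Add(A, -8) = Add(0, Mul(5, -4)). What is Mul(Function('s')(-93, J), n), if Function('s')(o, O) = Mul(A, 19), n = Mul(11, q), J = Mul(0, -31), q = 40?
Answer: -100320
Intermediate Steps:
J = 0
A = -12 (A = Add(8, Add(0, Mul(5, -4))) = Add(8, Add(0, -20)) = Add(8, -20) = -12)
n = 440 (n = Mul(11, 40) = 440)
Function('s')(o, O) = -228 (Function('s')(o, O) = Mul(-12, 19) = -228)
Mul(Function('s')(-93, J), n) = Mul(-228, 440) = -100320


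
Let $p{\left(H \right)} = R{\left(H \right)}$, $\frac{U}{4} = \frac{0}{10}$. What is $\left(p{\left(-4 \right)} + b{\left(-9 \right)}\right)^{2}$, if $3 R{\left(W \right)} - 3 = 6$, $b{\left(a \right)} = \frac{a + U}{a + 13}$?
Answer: $\frac{9}{16} \approx 0.5625$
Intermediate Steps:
$U = 0$ ($U = 4 \cdot \frac{0}{10} = 4 \cdot 0 \cdot \frac{1}{10} = 4 \cdot 0 = 0$)
$b{\left(a \right)} = \frac{a}{13 + a}$ ($b{\left(a \right)} = \frac{a + 0}{a + 13} = \frac{a}{13 + a}$)
$R{\left(W \right)} = 3$ ($R{\left(W \right)} = 1 + \frac{1}{3} \cdot 6 = 1 + 2 = 3$)
$p{\left(H \right)} = 3$
$\left(p{\left(-4 \right)} + b{\left(-9 \right)}\right)^{2} = \left(3 - \frac{9}{13 - 9}\right)^{2} = \left(3 - \frac{9}{4}\right)^{2} = \left(\frac{3}{4}\right)^{2} = \frac{9}{16}$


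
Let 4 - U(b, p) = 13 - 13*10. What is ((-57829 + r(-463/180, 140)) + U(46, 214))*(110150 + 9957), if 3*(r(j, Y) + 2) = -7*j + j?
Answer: -623768137759/90 ≈ -6.9308e+9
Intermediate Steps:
r(j, Y) = -2 - 2*j (r(j, Y) = -2 + (-7*j + j)/3 = -2 + (-6*j)/3 = -2 - 2*j)
U(b, p) = 121 (U(b, p) = 4 - (13 - 13*10) = 4 - (13 - 130) = 4 - 1*(-117) = 4 + 117 = 121)
((-57829 + r(-463/180, 140)) + U(46, 214))*(110150 + 9957) = ((-57829 + (-2 - (-926)/180)) + 121)*(110150 + 9957) = ((-57829 + (-2 - (-926)/180)) + 121)*120107 = ((-57829 + (-2 - 2*(-463/180))) + 121)*120107 = ((-57829 + (-2 + 463/90)) + 121)*120107 = ((-57829 + 283/90) + 121)*120107 = (-5204327/90 + 121)*120107 = -5193437/90*120107 = -623768137759/90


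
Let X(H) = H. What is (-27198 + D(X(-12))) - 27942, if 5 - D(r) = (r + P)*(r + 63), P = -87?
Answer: -50086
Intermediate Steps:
D(r) = 5 - (-87 + r)*(63 + r) (D(r) = 5 - (r - 87)*(r + 63) = 5 - (-87 + r)*(63 + r))
(-27198 + D(X(-12))) - 27942 = (-27198 + (5486 - 1*(-12)² + 24*(-12))) - 27942 = (-27198 + (5486 - 1*144 - 288)) - 27942 = (-27198 + (5486 - 144 - 288)) - 27942 = (-27198 + 5054) - 27942 = -22144 - 27942 = -50086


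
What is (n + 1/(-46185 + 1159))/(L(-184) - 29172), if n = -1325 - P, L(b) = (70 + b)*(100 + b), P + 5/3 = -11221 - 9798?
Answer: -2660451259/2646988488 ≈ -1.0051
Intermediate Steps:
P = -63062/3 (P = -5/3 + (-11221 - 9798) = -5/3 - 21019 = -63062/3 ≈ -21021.)
n = 59087/3 (n = -1325 - 1*(-63062/3) = -1325 + 63062/3 = 59087/3 ≈ 19696.)
(n + 1/(-46185 + 1159))/(L(-184) - 29172) = (59087/3 + 1/(-46185 + 1159))/((7000 + (-184)² + 170*(-184)) - 29172) = (59087/3 + 1/(-45026))/((7000 + 33856 - 31280) - 29172) = (59087/3 - 1/45026)/(9576 - 29172) = (2660451259/135078)/(-19596) = (2660451259/135078)*(-1/19596) = -2660451259/2646988488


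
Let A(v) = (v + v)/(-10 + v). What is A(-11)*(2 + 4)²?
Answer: 264/7 ≈ 37.714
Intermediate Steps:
A(v) = 2*v/(-10 + v) (A(v) = (2*v)/(-10 + v) = 2*v/(-10 + v))
A(-11)*(2 + 4)² = (2*(-11)/(-10 - 11))*(2 + 4)² = (2*(-11)/(-21))*6² = (2*(-11)*(-1/21))*36 = (22/21)*36 = 264/7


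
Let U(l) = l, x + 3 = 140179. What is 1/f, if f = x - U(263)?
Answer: 1/139913 ≈ 7.1473e-6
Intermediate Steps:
x = 140176 (x = -3 + 140179 = 140176)
f = 139913 (f = 140176 - 1*263 = 140176 - 263 = 139913)
1/f = 1/139913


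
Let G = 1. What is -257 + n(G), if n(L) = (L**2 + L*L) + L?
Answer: -254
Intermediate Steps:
n(L) = L + 2*L**2 (n(L) = (L**2 + L**2) + L = 2*L**2 + L = L + 2*L**2)
-257 + n(G) = -257 + 1*(1 + 2*1) = -257 + 1*(1 + 2) = -257 + 1*3 = -257 + 3 = -254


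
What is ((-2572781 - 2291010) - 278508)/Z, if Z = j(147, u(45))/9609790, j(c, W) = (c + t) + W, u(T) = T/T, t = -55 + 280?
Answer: -49416413507210/373 ≈ -1.3248e+11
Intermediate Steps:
t = 225
u(T) = 1
j(c, W) = 225 + W + c (j(c, W) = (c + 225) + W = (225 + c) + W = 225 + W + c)
Z = 373/9609790 (Z = (225 + 1 + 147)/9609790 = 373*(1/9609790) = 373/9609790 ≈ 3.8815e-5)
((-2572781 - 2291010) - 278508)/Z = ((-2572781 - 2291010) - 278508)/(373/9609790) = (-4863791 - 278508)*(9609790/373) = -5142299*9609790/373 = -49416413507210/373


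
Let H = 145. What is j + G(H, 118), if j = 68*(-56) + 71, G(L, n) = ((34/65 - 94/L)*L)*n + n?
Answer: -74895/13 ≈ -5761.2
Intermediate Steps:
G(L, n) = n + L*n*(34/65 - 94/L) (G(L, n) = ((34*(1/65) - 94/L)*L)*n + n = ((34/65 - 94/L)*L)*n + n = (L*(34/65 - 94/L))*n + n = L*n*(34/65 - 94/L) + n = n + L*n*(34/65 - 94/L))
j = -3737 (j = -3808 + 71 = -3737)
j + G(H, 118) = -3737 + (1/65)*118*(-6045 + 34*145) = -3737 + (1/65)*118*(-6045 + 4930) = -3737 + (1/65)*118*(-1115) = -3737 - 26314/13 = -74895/13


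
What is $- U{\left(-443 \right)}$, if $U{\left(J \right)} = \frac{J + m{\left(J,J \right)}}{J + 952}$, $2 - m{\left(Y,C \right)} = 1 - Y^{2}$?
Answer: $- \frac{195807}{509} \approx -384.69$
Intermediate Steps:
$m{\left(Y,C \right)} = 1 + Y^{2}$ ($m{\left(Y,C \right)} = 2 - \left(1 - Y^{2}\right) = 2 + \left(-1 + Y^{2}\right) = 1 + Y^{2}$)
$U{\left(J \right)} = \frac{1 + J + J^{2}}{952 + J}$ ($U{\left(J \right)} = \frac{J + \left(1 + J^{2}\right)}{J + 952} = \frac{1 + J + J^{2}}{952 + J}$)
$- U{\left(-443 \right)} = - \frac{1 - 443 + \left(-443\right)^{2}}{952 - 443} = - \frac{1 - 443 + 196249}{509} = - \frac{195807}{509}$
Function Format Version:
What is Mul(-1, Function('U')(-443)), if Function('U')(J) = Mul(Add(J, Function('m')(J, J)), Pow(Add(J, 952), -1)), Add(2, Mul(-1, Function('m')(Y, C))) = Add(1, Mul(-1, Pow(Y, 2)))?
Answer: Rational(-195807, 509) ≈ -384.69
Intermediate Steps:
Function('m')(Y, C) = Add(1, Pow(Y, 2)) (Function('m')(Y, C) = Add(2, Mul(-1, Add(1, Mul(-1, Pow(Y, 2))))) = Add(2, Add(-1, Pow(Y, 2))) = Add(1, Pow(Y, 2)))
Function('U')(J) = Mul(Pow(Add(952, J), -1), Add(1, J, Pow(J, 2))) (Function('U')(J) = Mul(Add(J, Add(1, Pow(J, 2))), Pow(Add(J, 952), -1)) = Mul(Add(1, J, Pow(J, 2)), Pow(Add(952, J), -1)) = Mul(Pow(Add(952, J), -1), Add(1, J, Pow(J, 2))))
Mul(-1, Function('U')(-443)) = Mul(-1, Mul(Pow(Add(952, -443), -1), Add(1, -443, Pow(-443, 2)))) = Mul(-1, Mul(Pow(509, -1), Add(1, -443, 196249))) = Mul(-1, Mul(Rational(1, 509), 195807)) = Mul(-1, Rational(195807, 509)) = Rational(-195807, 509)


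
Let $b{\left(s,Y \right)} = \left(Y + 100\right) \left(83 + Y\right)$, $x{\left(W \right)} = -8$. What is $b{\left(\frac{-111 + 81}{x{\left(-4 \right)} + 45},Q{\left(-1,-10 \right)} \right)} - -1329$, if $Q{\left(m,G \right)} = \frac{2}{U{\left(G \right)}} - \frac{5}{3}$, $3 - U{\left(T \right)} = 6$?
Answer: $\frac{82867}{9} \approx 9207.4$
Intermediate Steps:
$U{\left(T \right)} = -3$ ($U{\left(T \right)} = 3 - 6 = -3$)
$Q{\left(m,G \right)} = - \frac{7}{3}$ ($Q{\left(m,G \right)} = \frac{2}{-3} - \frac{5}{3} = 2 \left(- \frac{1}{3}\right) - \frac{5}{3} = - \frac{2}{3} - \frac{5}{3} = - \frac{7}{3}$)
$b{\left(s,Y \right)} = \left(83 + Y\right) \left(100 + Y\right)$ ($b{\left(s,Y \right)} = \left(100 + Y\right) \left(83 + Y\right) = \left(83 + Y\right) \left(100 + Y\right)$)
$b{\left(\frac{-111 + 81}{x{\left(-4 \right)} + 45},Q{\left(-1,-10 \right)} \right)} - -1329 = \left(8300 + \left(- \frac{7}{3}\right)^{2} + 183 \left(- \frac{7}{3}\right)\right) - -1329 = \left(8300 + \frac{49}{9} - 427\right) + 1329 = \frac{70906}{9} + 1329 = \frac{82867}{9}$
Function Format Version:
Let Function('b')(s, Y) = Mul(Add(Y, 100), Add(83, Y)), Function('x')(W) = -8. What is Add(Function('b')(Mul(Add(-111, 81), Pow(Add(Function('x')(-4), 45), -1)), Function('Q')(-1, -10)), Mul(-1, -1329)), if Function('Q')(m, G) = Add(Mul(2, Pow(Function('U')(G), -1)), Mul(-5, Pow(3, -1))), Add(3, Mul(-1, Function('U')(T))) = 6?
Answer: Rational(82867, 9) ≈ 9207.4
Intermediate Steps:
Function('U')(T) = -3 (Function('U')(T) = Add(3, Mul(-1, 6)) = Add(3, -6) = -3)
Function('Q')(m, G) = Rational(-7, 3) (Function('Q')(m, G) = Add(Mul(2, Pow(-3, -1)), Mul(-5, Pow(3, -1))) = Add(Mul(2, Rational(-1, 3)), Mul(-5, Rational(1, 3))) = Add(Rational(-2, 3), Rational(-5, 3)) = Rational(-7, 3))
Function('b')(s, Y) = Mul(Add(83, Y), Add(100, Y)) (Function('b')(s, Y) = Mul(Add(100, Y), Add(83, Y)) = Mul(Add(83, Y), Add(100, Y)))
Add(Function('b')(Mul(Add(-111, 81), Pow(Add(Function('x')(-4), 45), -1)), Function('Q')(-1, -10)), Mul(-1, -1329)) = Add(Add(8300, Pow(Rational(-7, 3), 2), Mul(183, Rational(-7, 3))), Mul(-1, -1329)) = Add(Add(8300, Rational(49, 9), -427), 1329) = Add(Rational(70906, 9), 1329) = Rational(82867, 9)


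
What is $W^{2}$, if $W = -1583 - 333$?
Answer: $3671056$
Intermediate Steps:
$W = -1916$ ($W = -1583 - 333 = -1916$)
$W^{2} = \left(-1916\right)^{2} = 3671056$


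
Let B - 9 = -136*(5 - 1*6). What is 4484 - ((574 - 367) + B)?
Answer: 4132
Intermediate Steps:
B = 145 (B = 9 - 136*(5 - 1*6) = 9 - 136*(5 - 6) = 9 - 136*(-1) = 9 + 136 = 145)
4484 - ((574 - 367) + B) = 4484 - ((574 - 367) + 145) = 4484 - (207 + 145) = 4484 - 1*352 = 4484 - 352 = 4132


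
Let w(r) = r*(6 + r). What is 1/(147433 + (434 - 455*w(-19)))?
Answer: 1/35482 ≈ 2.8183e-5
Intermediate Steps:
1/(147433 + (434 - 455*w(-19))) = 1/(147433 + (434 - (-8645)*(6 - 19))) = 1/(147433 + (434 - (-8645)*(-13))) = 1/(147433 + (434 - 455*247)) = 1/(147433 + (434 - 112385)) = 1/(147433 - 111951) = 1/35482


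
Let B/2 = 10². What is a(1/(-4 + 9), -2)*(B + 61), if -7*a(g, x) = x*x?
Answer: -1044/7 ≈ -149.14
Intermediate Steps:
a(g, x) = -x²/7 (a(g, x) = -x*x/7 = -x²/7)
B = 200 (B = 2*10² = 2*100 = 200)
a(1/(-4 + 9), -2)*(B + 61) = (-⅐*(-2)²)*(200 + 61) = -⅐*4*261 = -4/7*261 = -1044/7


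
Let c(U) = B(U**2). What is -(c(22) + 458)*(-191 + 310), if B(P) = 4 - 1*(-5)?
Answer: -55573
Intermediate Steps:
B(P) = 9 (B(P) = 4 + 5 = 9)
c(U) = 9
-(c(22) + 458)*(-191 + 310) = -(9 + 458)*(-191 + 310) = -467*119 = -1*55573 = -55573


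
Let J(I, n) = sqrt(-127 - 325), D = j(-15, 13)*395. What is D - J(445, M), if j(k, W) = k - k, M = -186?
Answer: -2*I*sqrt(113) ≈ -21.26*I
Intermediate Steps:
j(k, W) = 0
D = 0 (D = 0*395 = 0)
J(I, n) = 2*I*sqrt(113) (J(I, n) = sqrt(-452) = 2*I*sqrt(113))
D - J(445, M) = 0 - 2*I*sqrt(113) = -2*I*sqrt(113)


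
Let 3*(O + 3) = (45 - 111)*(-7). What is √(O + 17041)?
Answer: 2*√4298 ≈ 131.12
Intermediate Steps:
O = 151 (O = -3 + ((45 - 111)*(-7))/3 = -3 + (-66*(-7))/3 = -3 + (⅓)*462 = -3 + 154 = 151)
√(O + 17041) = √(151 + 17041) = √17192 = 2*√4298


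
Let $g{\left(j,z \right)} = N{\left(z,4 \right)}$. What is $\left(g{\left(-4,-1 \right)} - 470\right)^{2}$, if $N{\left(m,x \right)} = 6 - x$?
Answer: $219024$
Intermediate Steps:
$g{\left(j,z \right)} = 2$ ($g{\left(j,z \right)} = 6 - 4 = 2$)
$\left(g{\left(-4,-1 \right)} - 470\right)^{2} = \left(2 - 470\right)^{2} = \left(-468\right)^{2} = 219024$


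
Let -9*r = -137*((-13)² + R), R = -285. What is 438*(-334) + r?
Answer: -1332520/9 ≈ -1.4806e+5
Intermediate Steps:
r = -15892/9 (r = -(-137)*((-13)² - 285)/9 = -(-137)*(169 - 285)/9 = -(-137)*(-116)/9 = -⅑*15892 = -15892/9 ≈ -1765.8)
438*(-334) + r = 438*(-334) - 15892/9 = -146292 - 15892/9 = -1332520/9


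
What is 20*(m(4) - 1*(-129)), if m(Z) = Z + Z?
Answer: 2740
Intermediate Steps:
m(Z) = 2*Z
20*(m(4) - 1*(-129)) = 20*(2*4 - 1*(-129)) = 20*(8 + 129) = 20*137 = 2740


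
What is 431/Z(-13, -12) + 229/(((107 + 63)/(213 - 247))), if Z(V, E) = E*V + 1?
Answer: -33798/785 ≈ -43.055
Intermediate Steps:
Z(V, E) = 1 + E*V
431/Z(-13, -12) + 229/(((107 + 63)/(213 - 247))) = 431/(1 - 12*(-13)) + 229/(((107 + 63)/(213 - 247))) = 431/(1 + 156) + 229/((170/(-34))) = 431/157 + 229/((170*(-1/34))) = 431*(1/157) + 229/(-5) = 431/157 + 229*(-⅕) = 431/157 - 229/5 = -33798/785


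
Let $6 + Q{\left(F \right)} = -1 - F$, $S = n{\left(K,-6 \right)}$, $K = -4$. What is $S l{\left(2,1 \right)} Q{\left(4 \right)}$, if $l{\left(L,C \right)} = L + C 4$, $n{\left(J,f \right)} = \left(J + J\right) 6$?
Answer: $3168$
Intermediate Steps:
$n{\left(J,f \right)} = 12 J$ ($n{\left(J,f \right)} = 2 J 6 = 12 J$)
$l{\left(L,C \right)} = L + 4 C$
$S = -48$ ($S = 12 \left(-4\right) = -48$)
$Q{\left(F \right)} = -7 - F$ ($Q{\left(F \right)} = -6 - \left(1 + F\right) = -7 - F$)
$S l{\left(2,1 \right)} Q{\left(4 \right)} = - 48 \left(2 + 4 \cdot 1\right) \left(-7 - 4\right) = - 48 \left(2 + 4\right) \left(-7 - 4\right) = \left(-48\right) 6 \left(-11\right) = \left(-288\right) \left(-11\right) = 3168$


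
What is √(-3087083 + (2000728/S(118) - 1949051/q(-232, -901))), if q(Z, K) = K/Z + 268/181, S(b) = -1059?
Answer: I*√196452879570117575381139/238547163 ≈ 1858.0*I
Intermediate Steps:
q(Z, K) = 268/181 + K/Z (q(Z, K) = K/Z + 268*(1/181) = K/Z + 268/181 = 268/181 + K/Z)
√(-3087083 + (2000728/S(118) - 1949051/q(-232, -901))) = √(-3087083 + (2000728/(-1059) - 1949051/(268/181 - 901/(-232)))) = √(-3087083 + (2000728*(-1/1059) - 1949051/(268/181 - 901*(-1/232)))) = √(-3087083 + (-2000728/1059 - 1949051/(268/181 + 901/232))) = √(-3087083 + (-2000728/1059 - 1949051/225257/41992)) = √(-3087083 + (-2000728/1059 - 1949051*41992/225257)) = √(-3087083 + (-2000728/1059 - 81844549592/225257)) = √(-3087083 - 87124056005024/238547163) = √(-823538947600553/238547163) = I*√196452879570117575381139/238547163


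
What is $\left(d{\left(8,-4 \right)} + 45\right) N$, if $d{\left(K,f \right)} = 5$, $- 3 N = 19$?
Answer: $- \frac{950}{3} \approx -316.67$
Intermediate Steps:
$N = - \frac{19}{3}$ ($N = \left(- \frac{1}{3}\right) 19 = - \frac{19}{3} \approx -6.3333$)
$\left(d{\left(8,-4 \right)} + 45\right) N = \left(5 + 45\right) \left(- \frac{19}{3}\right) = 50 \left(- \frac{19}{3}\right) = - \frac{950}{3}$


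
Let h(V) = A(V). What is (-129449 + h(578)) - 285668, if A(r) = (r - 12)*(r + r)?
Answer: 239179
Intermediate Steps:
A(r) = 2*r*(-12 + r) (A(r) = (-12 + r)*(2*r) = 2*r*(-12 + r))
h(V) = 2*V*(-12 + V)
(-129449 + h(578)) - 285668 = (-129449 + 2*578*(-12 + 578)) - 285668 = (-129449 + 2*578*566) - 285668 = (-129449 + 654296) - 285668 = 524847 - 285668 = 239179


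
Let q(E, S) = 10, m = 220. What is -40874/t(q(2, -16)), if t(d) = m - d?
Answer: -20437/105 ≈ -194.64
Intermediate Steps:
t(d) = 220 - d
-40874/t(q(2, -16)) = -40874/(220 - 1*10) = -40874/(220 - 10) = -40874/210 = -40874*1/210 = -20437/105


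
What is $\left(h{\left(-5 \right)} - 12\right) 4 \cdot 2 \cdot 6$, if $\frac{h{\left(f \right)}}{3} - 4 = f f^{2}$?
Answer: $-18000$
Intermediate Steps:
$h{\left(f \right)} = 12 + 3 f^{3}$ ($h{\left(f \right)} = 12 + 3 f f^{2} = 12 + 3 f^{3}$)
$\left(h{\left(-5 \right)} - 12\right) 4 \cdot 2 \cdot 6 = \left(\left(12 + 3 \left(-5\right)^{3}\right) - 12\right) 4 \cdot 2 \cdot 6 = \left(\left(12 + 3 \left(-125\right)\right) - 12\right) 8 \cdot 6 = \left(\left(12 - 375\right) - 12\right) 48 = \left(-363 - 12\right) 48 = \left(-375\right) 48 = -18000$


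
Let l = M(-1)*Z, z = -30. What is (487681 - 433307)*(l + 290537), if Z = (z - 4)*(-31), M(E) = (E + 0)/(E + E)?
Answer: 15826313936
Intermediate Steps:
M(E) = ½ (M(E) = E/((2*E)) = E*(1/(2*E)) = ½)
Z = 1054 (Z = (-30 - 4)*(-31) = -34*(-31) = 1054)
l = 527 (l = (½)*1054 = 527)
(487681 - 433307)*(l + 290537) = (487681 - 433307)*(527 + 290537) = 54374*291064 = 15826313936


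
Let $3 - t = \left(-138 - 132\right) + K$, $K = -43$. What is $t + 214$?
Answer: $530$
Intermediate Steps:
$t = 316$ ($t = 3 - \left(\left(-138 - 132\right) - 43\right) = 3 - \left(-270 - 43\right) = 3 - -313 = 3 + 313 = 316$)
$t + 214 = 316 + 214 = 530$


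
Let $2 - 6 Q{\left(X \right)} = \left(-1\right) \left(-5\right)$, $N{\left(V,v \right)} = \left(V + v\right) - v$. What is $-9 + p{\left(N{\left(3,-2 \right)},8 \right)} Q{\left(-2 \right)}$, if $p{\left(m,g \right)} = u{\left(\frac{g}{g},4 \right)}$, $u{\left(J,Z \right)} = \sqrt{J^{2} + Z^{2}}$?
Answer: $-9 - \frac{\sqrt{17}}{2} \approx -11.062$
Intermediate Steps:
$N{\left(V,v \right)} = V$
$Q{\left(X \right)} = - \frac{1}{2}$ ($Q{\left(X \right)} = \frac{1}{3} - \frac{\left(-1\right) \left(-5\right)}{6} = \frac{1}{3} - \frac{5}{6} = - \frac{1}{2}$)
$p{\left(m,g \right)} = \sqrt{17}$ ($p{\left(m,g \right)} = \sqrt{\left(\frac{g}{g}\right)^{2} + 4^{2}} = \sqrt{1^{2} + 16} = \sqrt{1 + 16} = \sqrt{17}$)
$-9 + p{\left(N{\left(3,-2 \right)},8 \right)} Q{\left(-2 \right)} = -9 + \sqrt{17} \left(- \frac{1}{2}\right) = -9 - \frac{\sqrt{17}}{2}$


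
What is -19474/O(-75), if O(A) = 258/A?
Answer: 243425/43 ≈ 5661.0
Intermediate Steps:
-19474/O(-75) = -19474/(258/(-75)) = -19474/(258*(-1/75)) = -19474/(-86/25) = -19474*(-25/86) = 243425/43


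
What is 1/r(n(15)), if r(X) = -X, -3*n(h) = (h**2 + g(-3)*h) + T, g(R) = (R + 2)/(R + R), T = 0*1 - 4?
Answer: 2/149 ≈ 0.013423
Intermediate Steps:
T = -4 (T = 0 - 4 = -4)
g(R) = (2 + R)/(2*R) (g(R) = (2 + R)/((2*R)) = (2 + R)*(1/(2*R)) = (2 + R)/(2*R))
n(h) = 4/3 - h**2/3 - h/18 (n(h) = -((h**2 + ((1/2)*(2 - 3)/(-3))*h) - 4)/3 = -((h**2 + ((1/2)*(-1/3)*(-1))*h) - 4)/3 = -((h**2 + h/6) - 4)/3 = -(-4 + h**2 + h/6)/3 = 4/3 - h**2/3 - h/18)
1/r(n(15)) = 1/(-(4/3 - 1/3*15**2 - 1/18*15)) = 1/(-(4/3 - 1/3*225 - 5/6)) = 1/(-(4/3 - 75 - 5/6)) = 1/(-1*(-149/2)) = 1/(149/2) = 2/149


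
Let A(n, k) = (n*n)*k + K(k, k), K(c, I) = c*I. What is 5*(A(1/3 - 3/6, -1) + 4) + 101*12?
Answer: 44527/36 ≈ 1236.9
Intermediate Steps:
K(c, I) = I*c
A(n, k) = k**2 + k*n**2 (A(n, k) = (n*n)*k + k*k = n**2*k + k**2 = k*n**2 + k**2 = k**2 + k*n**2)
5*(A(1/3 - 3/6, -1) + 4) + 101*12 = 5*(-(-1 + (1/3 - 3/6)**2) + 4) + 101*12 = 5*(-(-1 + (1*(1/3) - 3*1/6)**2) + 4) + 1212 = 5*(-(-1 + (1/3 - 1/2)**2) + 4) + 1212 = 5*(-(-1 + (-1/6)**2) + 4) + 1212 = 5*(-(-1 + 1/36) + 4) + 1212 = 5*(-1*(-35/36) + 4) + 1212 = 5*(35/36 + 4) + 1212 = 5*(179/36) + 1212 = 895/36 + 1212 = 44527/36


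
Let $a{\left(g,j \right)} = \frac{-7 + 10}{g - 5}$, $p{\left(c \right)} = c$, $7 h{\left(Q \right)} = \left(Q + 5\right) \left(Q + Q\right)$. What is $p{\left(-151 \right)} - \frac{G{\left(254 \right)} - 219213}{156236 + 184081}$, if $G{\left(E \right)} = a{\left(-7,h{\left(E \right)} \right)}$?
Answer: $- \frac{204674615}{1361268} \approx -150.36$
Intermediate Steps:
$h{\left(Q \right)} = \frac{2 Q \left(5 + Q\right)}{7}$ ($h{\left(Q \right)} = \frac{\left(Q + 5\right) \left(Q + Q\right)}{7} = \frac{\left(5 + Q\right) 2 Q}{7} = \frac{2 Q \left(5 + Q\right)}{7}$)
$a{\left(g,j \right)} = \frac{3}{-5 + g}$
$G{\left(E \right)} = - \frac{1}{4}$ ($G{\left(E \right)} = \frac{3}{-5 - 7} = \frac{3}{-12} = 3 \left(- \frac{1}{12}\right) = - \frac{1}{4}$)
$p{\left(-151 \right)} - \frac{G{\left(254 \right)} - 219213}{156236 + 184081} = -151 - \frac{- \frac{1}{4} - 219213}{156236 + 184081} = -151 - - \frac{876853}{4 \cdot 340317} = -151 - \left(- \frac{876853}{4}\right) \frac{1}{340317} = -151 - - \frac{876853}{1361268} = -151 + \frac{876853}{1361268} = - \frac{204674615}{1361268}$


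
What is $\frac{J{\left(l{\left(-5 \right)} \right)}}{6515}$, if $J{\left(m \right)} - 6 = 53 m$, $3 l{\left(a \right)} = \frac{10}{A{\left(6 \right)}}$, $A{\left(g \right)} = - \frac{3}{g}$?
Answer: $- \frac{1042}{19545} \approx -0.053313$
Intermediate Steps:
$l{\left(a \right)} = - \frac{20}{3}$ ($l{\left(a \right)} = \frac{10 \frac{1}{\left(-3\right) \frac{1}{6}}}{3} = \frac{10 \frac{1}{- \frac{1}{2}}}{3} = \frac{10 \left(-2\right)}{3} = \frac{1}{3} \left(-20\right) = - \frac{20}{3}$)
$J{\left(m \right)} = 6 + 53 m$
$\frac{J{\left(l{\left(-5 \right)} \right)}}{6515} = \frac{6 + 53 \left(- \frac{20}{3}\right)}{6515} = \left(6 - \frac{1060}{3}\right) \frac{1}{6515} = \left(- \frac{1042}{3}\right) \frac{1}{6515} = - \frac{1042}{19545}$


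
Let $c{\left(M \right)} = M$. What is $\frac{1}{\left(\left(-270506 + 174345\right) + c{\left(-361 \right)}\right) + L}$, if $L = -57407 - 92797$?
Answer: $- \frac{1}{246726} \approx -4.0531 \cdot 10^{-6}$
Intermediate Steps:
$L = -150204$
$\frac{1}{\left(\left(-270506 + 174345\right) + c{\left(-361 \right)}\right) + L} = \frac{1}{\left(\left(-270506 + 174345\right) - 361\right) - 150204} = \frac{1}{\left(-96161 - 361\right) - 150204} = \frac{1}{-96522 - 150204} = \frac{1}{-246726} = - \frac{1}{246726}$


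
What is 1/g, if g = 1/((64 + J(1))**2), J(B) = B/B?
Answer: 4225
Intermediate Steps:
J(B) = 1
g = 1/4225 (g = 1/((64 + 1)**2) = 1/(65**2) = 1/4225 ≈ 0.00023669)
1/g = 1/(1/4225) = 4225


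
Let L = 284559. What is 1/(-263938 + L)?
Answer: 1/20621 ≈ 4.8494e-5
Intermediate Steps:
1/(-263938 + L) = 1/(-263938 + 284559) = 1/20621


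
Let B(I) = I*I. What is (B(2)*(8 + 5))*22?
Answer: 1144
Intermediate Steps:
B(I) = I²
(B(2)*(8 + 5))*22 = (2²*(8 + 5))*22 = (4*13)*22 = 52*22 = 1144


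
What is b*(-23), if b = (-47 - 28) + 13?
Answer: 1426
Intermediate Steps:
b = -62 (b = -75 + 13 = -62)
b*(-23) = -62*(-23) = 1426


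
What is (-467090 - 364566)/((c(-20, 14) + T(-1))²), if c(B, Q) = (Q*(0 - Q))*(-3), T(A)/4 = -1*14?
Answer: -14851/5054 ≈ -2.9385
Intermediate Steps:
T(A) = -56 (T(A) = 4*(-1*14) = 4*(-14) = -56)
c(B, Q) = 3*Q² (c(B, Q) = (Q*(-Q))*(-3) = -Q²*(-3) = 3*Q²)
(-467090 - 364566)/((c(-20, 14) + T(-1))²) = (-467090 - 364566)/((3*14² - 56)²) = -831656/(3*196 - 56)² = -831656/(588 - 56)² = -831656/(532²) = -831656/283024 = -831656*1/283024 = -14851/5054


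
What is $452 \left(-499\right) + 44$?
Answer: $-225504$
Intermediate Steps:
$452 \left(-499\right) + 44 = -225548 + 44 = -225504$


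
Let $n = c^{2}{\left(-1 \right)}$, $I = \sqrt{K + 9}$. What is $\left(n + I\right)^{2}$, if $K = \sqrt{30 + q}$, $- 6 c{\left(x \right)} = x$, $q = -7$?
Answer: $\frac{\left(1 + 36 \sqrt{9 + \sqrt{23}}\right)^{2}}{1296} \approx 14.003$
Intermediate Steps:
$c{\left(x \right)} = - \frac{x}{6}$
$K = \sqrt{23}$ ($K = \sqrt{30 - 7} = \sqrt{23} \approx 4.7958$)
$I = \sqrt{9 + \sqrt{23}}$ ($I = \sqrt{\sqrt{23} + 9} = \sqrt{9 + \sqrt{23}} \approx 3.7143$)
$n = \frac{1}{36}$ ($n = \left(\left(- \frac{1}{6}\right) \left(-1\right)\right)^{2} = \left(\frac{1}{6}\right)^{2} = \frac{1}{36} \approx 0.027778$)
$\left(n + I\right)^{2} = \left(\frac{1}{36} + \sqrt{9 + \sqrt{23}}\right)^{2}$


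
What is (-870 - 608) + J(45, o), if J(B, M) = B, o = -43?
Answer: -1433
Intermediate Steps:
(-870 - 608) + J(45, o) = (-870 - 608) + 45 = -1478 + 45 = -1433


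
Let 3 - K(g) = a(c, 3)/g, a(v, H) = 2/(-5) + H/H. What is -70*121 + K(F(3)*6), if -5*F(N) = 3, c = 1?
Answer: -50801/6 ≈ -8466.8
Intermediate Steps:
F(N) = -⅗ (F(N) = -⅕*3 = -⅗)
a(v, H) = ⅗ (a(v, H) = 2*(-⅕) + 1 = -⅖ + 1 = ⅗)
K(g) = 3 - 3/(5*g)
-70*121 + K(F(3)*6) = -70*121 + (3 - 3/(5*((-⅗*6)))) = -8470 + (3 - 3/(5*(-18/5))) = -8470 + (3 - ⅗*(-5/18)) = -8470 + (3 + ⅙) = -8470 + 19/6 = -50801/6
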